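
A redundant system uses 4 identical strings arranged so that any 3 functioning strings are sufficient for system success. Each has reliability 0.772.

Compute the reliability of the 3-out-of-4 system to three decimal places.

0.775

R = Σ_{i=3}^{4} C(4,i) p^i (1−p)^{4−i} with p = 0.772
C(4,3)·0.772^3·0.228^1 = 0.41961
C(4,4)·0.772^4·0.228^0 = 0.35520
Sum = 0.775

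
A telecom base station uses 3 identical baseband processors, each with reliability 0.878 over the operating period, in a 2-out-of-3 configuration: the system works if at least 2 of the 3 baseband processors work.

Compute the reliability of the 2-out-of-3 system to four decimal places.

R = Σ_{i=2}^{3} C(3,i) p^i (1−p)^{3−i} with p = 0.878
C(3,2)·0.878^2·0.122^1 = 0.282144
C(3,3)·0.878^3·0.122^0 = 0.676836
Sum = 0.9590

0.9590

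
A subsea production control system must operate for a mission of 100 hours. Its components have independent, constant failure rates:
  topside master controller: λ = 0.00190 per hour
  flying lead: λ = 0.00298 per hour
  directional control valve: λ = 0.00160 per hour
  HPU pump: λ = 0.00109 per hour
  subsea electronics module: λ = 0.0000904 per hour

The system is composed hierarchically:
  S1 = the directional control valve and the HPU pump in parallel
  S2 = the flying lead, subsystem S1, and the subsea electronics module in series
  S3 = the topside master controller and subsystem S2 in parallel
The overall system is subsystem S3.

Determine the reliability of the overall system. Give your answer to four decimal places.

R(topside master controller) = exp(−0.00190 × 100) = 0.826959
R(flying lead) = exp(−0.00298 × 100) = 0.742301
R(directional control valve) = exp(−0.00160 × 100) = 0.852144
R(HPU pump) = exp(−0.00109 × 100) = 0.896730
R(subsea electronics module) = exp(−0.0000904 × 100) = 0.991001
Parallel (directional control valve and HPU pump): 1 − (1 − 0.852144)(1 − 0.896730) = 0.984731
Series (flying lead, [0.984731], and subsea electronics module): 0.742301 × 0.984731 × 0.991001 = 0.724389
Parallel (topside master controller and [0.724389]): 1 − (1 − 0.826959)(1 − 0.724389) = 0.9523

0.9523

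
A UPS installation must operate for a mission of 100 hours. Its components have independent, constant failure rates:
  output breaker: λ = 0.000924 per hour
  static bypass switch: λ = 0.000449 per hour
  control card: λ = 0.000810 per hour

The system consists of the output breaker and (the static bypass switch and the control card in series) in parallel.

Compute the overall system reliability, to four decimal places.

R(output breaker) = exp(−0.000924 × 100) = 0.911740
R(static bypass switch) = exp(−0.000449 × 100) = 0.956093
R(control card) = exp(−0.000810 × 100) = 0.922194
Series (static bypass switch and control card): 0.956093 × 0.922194 = 0.881703
Parallel (output breaker and [0.881703]): 1 − (1 − 0.911740)(1 − 0.881703) = 0.9896

0.9896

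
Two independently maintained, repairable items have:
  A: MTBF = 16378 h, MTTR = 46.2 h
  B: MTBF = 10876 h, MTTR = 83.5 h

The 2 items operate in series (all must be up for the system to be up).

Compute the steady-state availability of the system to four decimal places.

0.9896

A(A) = MTBF/(MTBF+MTTR) = 16378/(16378+46.2) = 0.997187
A(B) = MTBF/(MTBF+MTTR) = 10876/(10876+83.5) = 0.992381
Series availability: 0.997187 × 0.992381 = 0.9896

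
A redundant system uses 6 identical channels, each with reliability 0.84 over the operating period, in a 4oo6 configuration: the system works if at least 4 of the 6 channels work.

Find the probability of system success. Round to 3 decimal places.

R = Σ_{i=4}^{6} C(6,i) p^i (1−p)^{6−i} with p = 0.84
C(6,4)·0.84^4·0.16^2 = 0.19118
C(6,5)·0.84^5·0.16^1 = 0.40148
C(6,6)·0.84^6·0.16^0 = 0.35130
Sum = 0.944

0.944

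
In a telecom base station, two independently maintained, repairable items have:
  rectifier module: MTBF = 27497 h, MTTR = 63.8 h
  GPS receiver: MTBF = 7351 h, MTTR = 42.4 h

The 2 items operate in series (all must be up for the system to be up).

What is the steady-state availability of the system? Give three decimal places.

0.992

A(rectifier module) = MTBF/(MTBF+MTTR) = 27497/(27497+63.8) = 0.997685
A(GPS receiver) = MTBF/(MTBF+MTTR) = 7351/(7351+42.4) = 0.994265
Series availability: 0.997685 × 0.994265 = 0.992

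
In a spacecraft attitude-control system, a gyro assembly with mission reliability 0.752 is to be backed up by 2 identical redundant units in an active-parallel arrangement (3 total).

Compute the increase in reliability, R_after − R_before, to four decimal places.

0.2327

R_before = 0.752
R_after = 1 − (1 − 0.752)^3 = 0.9847
ΔR = 0.9847 − 0.752 = 0.2327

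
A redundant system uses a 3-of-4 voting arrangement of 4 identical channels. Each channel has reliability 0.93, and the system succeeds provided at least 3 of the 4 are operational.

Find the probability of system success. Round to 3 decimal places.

R = Σ_{i=3}^{4} C(4,i) p^i (1−p)^{4−i} with p = 0.93
C(4,3)·0.93^3·0.07^1 = 0.22522
C(4,4)·0.93^4·0.07^0 = 0.74805
Sum = 0.973

0.973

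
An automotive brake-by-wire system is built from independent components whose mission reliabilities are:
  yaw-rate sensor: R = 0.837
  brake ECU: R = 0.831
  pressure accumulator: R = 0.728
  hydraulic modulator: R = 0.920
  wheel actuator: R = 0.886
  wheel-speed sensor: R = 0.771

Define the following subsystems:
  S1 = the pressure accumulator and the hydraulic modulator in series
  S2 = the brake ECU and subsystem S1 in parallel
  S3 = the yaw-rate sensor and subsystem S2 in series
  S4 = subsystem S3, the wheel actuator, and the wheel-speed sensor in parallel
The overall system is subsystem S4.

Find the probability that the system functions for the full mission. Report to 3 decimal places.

Series (pressure accumulator and hydraulic modulator): 0.72800 × 0.92000 = 0.66976
Parallel (brake ECU and [0.66976]): 1 − (1 − 0.83100)(1 − 0.66976) = 0.94419
Series (yaw-rate sensor and [0.94419]): 0.83700 × 0.94419 = 0.79029
Parallel ([0.79029], wheel actuator, and wheel-speed sensor): 1 − (1 − 0.79029)(1 − 0.88600)(1 − 0.77100) = 0.995

0.995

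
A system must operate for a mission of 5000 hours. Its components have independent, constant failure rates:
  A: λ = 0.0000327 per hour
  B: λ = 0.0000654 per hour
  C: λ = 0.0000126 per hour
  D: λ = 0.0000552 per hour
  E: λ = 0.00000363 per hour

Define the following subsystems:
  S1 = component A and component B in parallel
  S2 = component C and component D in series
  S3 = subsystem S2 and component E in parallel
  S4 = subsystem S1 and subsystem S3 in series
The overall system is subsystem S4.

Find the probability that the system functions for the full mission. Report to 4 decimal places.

R(A) = exp(−0.0000327 × 5000) = 0.849166
R(B) = exp(−0.0000654 × 5000) = 0.721084
R(C) = exp(−0.0000126 × 5000) = 0.938943
R(D) = exp(−0.0000552 × 5000) = 0.758813
R(E) = exp(−0.00000363 × 5000) = 0.982014
Parallel (A and B): 1 − (1 − 0.849166)(1 − 0.721084) = 0.957930
Series (C and D): 0.938943 × 0.758813 = 0.712482
Parallel ([0.712482] and E): 1 − (1 − 0.712482)(1 − 0.982014) = 0.994829
Series ([0.957930] and [0.994829]): 0.957930 × 0.994829 = 0.9530

0.9530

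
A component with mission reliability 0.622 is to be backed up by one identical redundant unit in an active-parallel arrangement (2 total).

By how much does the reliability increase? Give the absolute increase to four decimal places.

0.2351

R_before = 0.622
R_after = 1 − (1 − 0.622)^2 = 0.8571
ΔR = 0.8571 − 0.622 = 0.2351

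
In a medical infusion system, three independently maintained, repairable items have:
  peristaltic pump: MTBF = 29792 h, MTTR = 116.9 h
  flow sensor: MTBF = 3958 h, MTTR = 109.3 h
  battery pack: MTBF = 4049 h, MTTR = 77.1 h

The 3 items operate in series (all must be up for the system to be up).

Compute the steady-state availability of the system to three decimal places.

0.951

A(peristaltic pump) = MTBF/(MTBF+MTTR) = 29792/(29792+116.9) = 0.996091
A(flow sensor) = MTBF/(MTBF+MTTR) = 3958/(3958+109.3) = 0.973127
A(battery pack) = MTBF/(MTBF+MTTR) = 4049/(4049+77.1) = 0.981314
Series availability: 0.996091 × 0.973127 × 0.981314 = 0.951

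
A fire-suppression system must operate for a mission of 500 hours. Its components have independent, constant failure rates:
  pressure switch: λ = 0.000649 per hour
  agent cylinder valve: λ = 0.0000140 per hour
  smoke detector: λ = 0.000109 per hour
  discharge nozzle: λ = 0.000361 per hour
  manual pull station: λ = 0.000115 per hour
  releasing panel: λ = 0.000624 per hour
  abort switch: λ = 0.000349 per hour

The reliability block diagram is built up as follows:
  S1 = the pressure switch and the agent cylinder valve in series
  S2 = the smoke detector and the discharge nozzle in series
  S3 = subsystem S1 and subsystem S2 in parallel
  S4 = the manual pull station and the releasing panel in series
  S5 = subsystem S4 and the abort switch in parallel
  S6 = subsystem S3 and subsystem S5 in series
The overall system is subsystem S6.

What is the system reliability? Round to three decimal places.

0.894

R(pressure switch) = exp(−0.000649 × 500) = 0.72289
R(agent cylinder valve) = exp(−0.0000140 × 500) = 0.99302
R(smoke detector) = exp(−0.000109 × 500) = 0.94696
R(discharge nozzle) = exp(−0.000361 × 500) = 0.83485
R(manual pull station) = exp(−0.000115 × 500) = 0.94412
R(releasing panel) = exp(−0.000624 × 500) = 0.73198
R(abort switch) = exp(−0.000349 × 500) = 0.83988
Series (pressure switch and agent cylinder valve): 0.72289 × 0.99302 = 0.71784
Series (smoke detector and discharge nozzle): 0.94696 × 0.83485 = 0.79057
Parallel ([0.71784] and [0.79057]): 1 − (1 − 0.71784)(1 − 0.79057) = 0.94091
Series (manual pull station and releasing panel): 0.94412 × 0.73198 = 0.69108
Parallel ([0.69108] and abort switch): 1 − (1 − 0.69108)(1 − 0.83988) = 0.95054
Series ([0.94091] and [0.95054]): 0.94091 × 0.95054 = 0.894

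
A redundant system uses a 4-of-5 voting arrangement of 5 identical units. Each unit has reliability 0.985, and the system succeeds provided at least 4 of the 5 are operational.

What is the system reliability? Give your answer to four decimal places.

R = Σ_{i=4}^{5} C(5,i) p^i (1−p)^{5−i} with p = 0.985
C(5,4)·0.985^4·0.015^1 = 0.070600
C(5,5)·0.985^5·0.015^0 = 0.927217
Sum = 0.9978

0.9978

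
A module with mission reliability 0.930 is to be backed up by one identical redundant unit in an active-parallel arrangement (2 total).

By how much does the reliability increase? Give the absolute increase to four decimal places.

0.0651

R_before = 0.930
R_after = 1 − (1 − 0.930)^2 = 0.9951
ΔR = 0.9951 − 0.930 = 0.0651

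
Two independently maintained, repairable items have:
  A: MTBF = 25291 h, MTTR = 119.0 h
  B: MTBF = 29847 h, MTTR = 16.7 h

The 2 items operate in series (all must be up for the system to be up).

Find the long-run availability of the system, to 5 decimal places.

0.99476

A(A) = MTBF/(MTBF+MTTR) = 25291/(25291+119.0) = 0.995317
A(B) = MTBF/(MTBF+MTTR) = 29847/(29847+16.7) = 0.999441
Series availability: 0.995317 × 0.999441 = 0.99476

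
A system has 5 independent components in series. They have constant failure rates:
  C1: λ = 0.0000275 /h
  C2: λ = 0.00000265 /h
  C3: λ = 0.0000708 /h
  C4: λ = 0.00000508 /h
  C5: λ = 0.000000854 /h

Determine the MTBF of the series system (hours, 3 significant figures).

Series of exponential components: λ_sys = Σ λ_i
λ_sys = 0.0000275 + 0.00000265 + 0.0000708 + 0.00000508 + 0.000000854 = 1.0688e-04 /h
MTBF = 1 / λ_sys = 9360 h

9360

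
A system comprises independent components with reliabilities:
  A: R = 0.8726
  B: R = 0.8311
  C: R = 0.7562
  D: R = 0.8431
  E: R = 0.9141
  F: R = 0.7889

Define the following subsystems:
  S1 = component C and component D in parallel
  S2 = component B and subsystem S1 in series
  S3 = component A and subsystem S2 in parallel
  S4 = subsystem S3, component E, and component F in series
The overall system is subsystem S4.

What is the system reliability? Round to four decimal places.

Parallel (C and D): 1 − (1 − 0.756200)(1 − 0.843100) = 0.961748
Series (B and [0.961748]): 0.831100 × 0.961748 = 0.799309
Parallel (A and [0.799309]): 1 − (1 − 0.872600)(1 − 0.799309) = 0.974432
Series ([0.974432], E, and F): 0.974432 × 0.914100 × 0.788900 = 0.7027

0.7027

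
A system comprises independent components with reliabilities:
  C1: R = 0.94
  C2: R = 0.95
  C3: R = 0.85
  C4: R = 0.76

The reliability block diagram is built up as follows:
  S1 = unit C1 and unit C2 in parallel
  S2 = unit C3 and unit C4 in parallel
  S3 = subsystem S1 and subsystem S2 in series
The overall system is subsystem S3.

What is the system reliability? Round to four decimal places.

Parallel (C1 and C2): 1 − (1 − 0.940000)(1 − 0.950000) = 0.997000
Parallel (C3 and C4): 1 − (1 − 0.850000)(1 − 0.760000) = 0.964000
Series ([0.997000] and [0.964000]): 0.997000 × 0.964000 = 0.9611

0.9611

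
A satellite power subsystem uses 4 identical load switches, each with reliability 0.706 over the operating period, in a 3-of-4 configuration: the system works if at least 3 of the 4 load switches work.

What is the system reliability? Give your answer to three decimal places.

0.662

R = Σ_{i=3}^{4} C(4,i) p^i (1−p)^{4−i} with p = 0.706
C(4,3)·0.706^3·0.294^1 = 0.41383
C(4,4)·0.706^4·0.294^0 = 0.24844
Sum = 0.662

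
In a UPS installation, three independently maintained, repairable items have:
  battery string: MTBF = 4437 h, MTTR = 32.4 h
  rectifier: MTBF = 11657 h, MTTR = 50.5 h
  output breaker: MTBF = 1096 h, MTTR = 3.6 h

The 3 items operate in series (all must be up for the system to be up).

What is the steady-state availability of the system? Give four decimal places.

0.9852

A(battery string) = MTBF/(MTBF+MTTR) = 4437/(4437+32.4) = 0.992751
A(rectifier) = MTBF/(MTBF+MTTR) = 11657/(11657+50.5) = 0.995687
A(output breaker) = MTBF/(MTBF+MTTR) = 1096/(1096+3.6) = 0.996726
Series availability: 0.992751 × 0.995687 × 0.996726 = 0.9852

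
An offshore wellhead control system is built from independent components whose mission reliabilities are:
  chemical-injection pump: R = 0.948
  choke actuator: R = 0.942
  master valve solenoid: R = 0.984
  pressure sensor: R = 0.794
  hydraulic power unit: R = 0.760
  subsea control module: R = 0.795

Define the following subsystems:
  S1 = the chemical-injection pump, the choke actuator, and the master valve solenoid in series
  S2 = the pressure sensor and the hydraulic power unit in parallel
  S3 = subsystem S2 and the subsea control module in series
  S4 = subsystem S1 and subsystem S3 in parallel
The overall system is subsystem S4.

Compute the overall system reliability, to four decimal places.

0.9704

Series (chemical-injection pump, choke actuator, and master valve solenoid): 0.948000 × 0.942000 × 0.984000 = 0.878728
Parallel (pressure sensor and hydraulic power unit): 1 − (1 − 0.794000)(1 − 0.760000) = 0.950560
Series ([0.950560] and subsea control module): 0.950560 × 0.795000 = 0.755695
Parallel ([0.878728] and [0.755695]): 1 − (1 − 0.878728)(1 − 0.755695) = 0.9704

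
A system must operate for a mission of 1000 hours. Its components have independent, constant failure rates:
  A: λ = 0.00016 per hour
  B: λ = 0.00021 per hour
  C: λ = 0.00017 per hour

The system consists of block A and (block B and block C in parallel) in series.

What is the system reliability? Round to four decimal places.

0.8269

R(A) = exp(−0.00016 × 1000) = 0.852144
R(B) = exp(−0.00021 × 1000) = 0.810584
R(C) = exp(−0.00017 × 1000) = 0.843665
Parallel (B and C): 1 − (1 − 0.810584)(1 − 0.843665) = 0.970388
Series (A and [0.970388]): 0.852144 × 0.970388 = 0.8269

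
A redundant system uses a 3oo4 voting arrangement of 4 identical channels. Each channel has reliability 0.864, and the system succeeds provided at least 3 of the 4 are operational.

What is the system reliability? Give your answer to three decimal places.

R = Σ_{i=3}^{4} C(4,i) p^i (1−p)^{4−i} with p = 0.864
C(4,3)·0.864^3·0.136^1 = 0.35087
C(4,4)·0.864^4·0.136^0 = 0.55726
Sum = 0.908

0.908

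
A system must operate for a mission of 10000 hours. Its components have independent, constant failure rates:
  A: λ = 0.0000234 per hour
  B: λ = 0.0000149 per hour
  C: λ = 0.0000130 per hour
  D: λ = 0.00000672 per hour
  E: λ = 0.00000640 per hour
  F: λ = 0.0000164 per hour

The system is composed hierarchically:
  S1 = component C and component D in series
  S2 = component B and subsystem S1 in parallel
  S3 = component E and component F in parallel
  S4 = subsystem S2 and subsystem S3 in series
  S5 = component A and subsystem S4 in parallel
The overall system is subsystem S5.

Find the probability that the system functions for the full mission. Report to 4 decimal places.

R(A) = exp(−0.0000234 × 10000) = 0.791362
R(B) = exp(−0.0000149 × 10000) = 0.861569
R(C) = exp(−0.0000130 × 10000) = 0.878095
R(D) = exp(−0.00000672 × 10000) = 0.935008
R(E) = exp(−0.00000640 × 10000) = 0.938005
R(F) = exp(−0.0000164 × 10000) = 0.848742
Series (C and D): 0.878095 × 0.935008 = 0.821026
Parallel (B and [0.821026]): 1 − (1 − 0.861569)(1 − 0.821026) = 0.975224
Parallel (E and F): 1 − (1 − 0.938005)(1 − 0.848742) = 0.990623
Series ([0.975224] and [0.990623]): 0.975224 × 0.990623 = 0.966079
Parallel (A and [0.966079]): 1 − (1 − 0.791362)(1 − 0.966079) = 0.9929

0.9929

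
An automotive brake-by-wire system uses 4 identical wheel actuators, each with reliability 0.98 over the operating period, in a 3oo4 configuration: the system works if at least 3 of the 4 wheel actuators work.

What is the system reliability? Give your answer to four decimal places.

R = Σ_{i=3}^{4} C(4,i) p^i (1−p)^{4−i} with p = 0.98
C(4,3)·0.98^3·0.02^1 = 0.075295
C(4,4)·0.98^4·0.02^0 = 0.922368
Sum = 0.9977

0.9977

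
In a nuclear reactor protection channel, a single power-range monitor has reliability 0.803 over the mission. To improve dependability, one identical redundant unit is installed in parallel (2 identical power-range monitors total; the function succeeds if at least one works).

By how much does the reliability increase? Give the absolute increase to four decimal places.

R_before = 0.803
R_after = 1 − (1 − 0.803)^2 = 0.9612
ΔR = 0.9612 − 0.803 = 0.1582

0.1582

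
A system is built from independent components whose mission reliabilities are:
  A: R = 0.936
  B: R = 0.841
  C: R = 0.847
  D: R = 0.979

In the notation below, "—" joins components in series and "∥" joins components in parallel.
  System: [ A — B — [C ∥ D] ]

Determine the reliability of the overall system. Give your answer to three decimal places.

0.785

Parallel (C and D): 1 − (1 − 0.84700)(1 − 0.97900) = 0.99679
Series (A, B, and [0.99679]): 0.93600 × 0.84100 × 0.99679 = 0.785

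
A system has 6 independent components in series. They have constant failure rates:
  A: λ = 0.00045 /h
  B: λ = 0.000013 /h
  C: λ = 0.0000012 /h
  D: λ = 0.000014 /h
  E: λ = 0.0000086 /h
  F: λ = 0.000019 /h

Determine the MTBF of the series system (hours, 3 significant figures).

Series of exponential components: λ_sys = Σ λ_i
λ_sys = 0.00045 + 0.000013 + 0.0000012 + 0.000014 + 0.0000086 + 0.000019 = 5.0580e-04 /h
MTBF = 1 / λ_sys = 1980 h

1980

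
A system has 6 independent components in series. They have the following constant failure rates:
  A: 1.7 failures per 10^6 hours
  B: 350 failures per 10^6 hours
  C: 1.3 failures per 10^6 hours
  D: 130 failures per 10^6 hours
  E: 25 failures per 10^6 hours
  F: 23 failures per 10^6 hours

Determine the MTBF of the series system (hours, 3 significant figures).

Series of exponential components: λ_sys = Σ λ_i
λ_sys = 0.0000017 + 0.00035 + 0.0000013 + 0.00013 + 0.000025 + 0.000023 = 5.3100e-04 /h
MTBF = 1 / λ_sys = 1880 h

1880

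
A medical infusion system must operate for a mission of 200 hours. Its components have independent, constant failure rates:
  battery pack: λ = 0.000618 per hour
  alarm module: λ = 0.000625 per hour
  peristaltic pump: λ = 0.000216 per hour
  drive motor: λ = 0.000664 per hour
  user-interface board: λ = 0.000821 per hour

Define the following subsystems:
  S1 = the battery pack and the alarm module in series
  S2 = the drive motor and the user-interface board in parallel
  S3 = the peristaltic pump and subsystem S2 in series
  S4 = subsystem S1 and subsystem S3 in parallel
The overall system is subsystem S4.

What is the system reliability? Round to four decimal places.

0.9867

R(battery pack) = exp(−0.000618 × 200) = 0.883733
R(alarm module) = exp(−0.000625 × 200) = 0.882497
R(peristaltic pump) = exp(−0.000216 × 200) = 0.957720
R(drive motor) = exp(−0.000664 × 200) = 0.875640
R(user-interface board) = exp(−0.000821 × 200) = 0.848572
Series (battery pack and alarm module): 0.883733 × 0.882497 = 0.779892
Parallel (drive motor and user-interface board): 1 − (1 − 0.875640)(1 − 0.848572) = 0.981168
Series (peristaltic pump and [0.981168]): 0.957720 × 0.981168 = 0.939684
Parallel ([0.779892] and [0.939684]): 1 − (1 − 0.779892)(1 − 0.939684) = 0.9867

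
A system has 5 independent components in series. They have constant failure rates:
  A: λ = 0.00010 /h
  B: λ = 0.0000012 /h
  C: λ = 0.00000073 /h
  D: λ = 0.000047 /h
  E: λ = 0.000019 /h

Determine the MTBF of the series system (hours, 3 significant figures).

5950

Series of exponential components: λ_sys = Σ λ_i
λ_sys = 0.00010 + 0.0000012 + 0.00000073 + 0.000047 + 0.000019 = 1.6793e-04 /h
MTBF = 1 / λ_sys = 5950 h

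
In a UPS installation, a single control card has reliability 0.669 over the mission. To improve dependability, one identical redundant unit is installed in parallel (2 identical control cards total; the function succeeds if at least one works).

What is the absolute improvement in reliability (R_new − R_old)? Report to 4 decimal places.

R_before = 0.669
R_after = 1 − (1 − 0.669)^2 = 0.8904
ΔR = 0.8904 − 0.669 = 0.2214

0.2214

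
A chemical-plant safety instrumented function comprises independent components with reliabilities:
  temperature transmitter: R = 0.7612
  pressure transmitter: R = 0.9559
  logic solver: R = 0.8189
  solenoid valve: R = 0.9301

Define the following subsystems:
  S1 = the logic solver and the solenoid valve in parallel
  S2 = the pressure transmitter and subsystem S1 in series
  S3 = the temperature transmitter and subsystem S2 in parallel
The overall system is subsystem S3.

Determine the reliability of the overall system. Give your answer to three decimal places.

Parallel (logic solver and solenoid valve): 1 − (1 − 0.81890)(1 − 0.93010) = 0.98734
Series (pressure transmitter and [0.98734]): 0.95590 × 0.98734 = 0.94380
Parallel (temperature transmitter and [0.94380]): 1 − (1 − 0.76120)(1 − 0.94380) = 0.987

0.987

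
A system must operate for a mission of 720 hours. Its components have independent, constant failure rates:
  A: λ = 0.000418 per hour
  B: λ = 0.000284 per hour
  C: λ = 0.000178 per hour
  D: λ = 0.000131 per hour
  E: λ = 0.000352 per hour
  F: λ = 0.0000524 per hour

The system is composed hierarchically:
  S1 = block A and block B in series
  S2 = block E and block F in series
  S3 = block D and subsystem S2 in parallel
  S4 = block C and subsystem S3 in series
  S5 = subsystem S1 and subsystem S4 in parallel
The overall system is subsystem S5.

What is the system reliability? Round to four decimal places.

0.9443

R(A) = exp(−0.000418 × 720) = 0.740107
R(B) = exp(−0.000284 × 720) = 0.815071
R(C) = exp(−0.000178 × 720) = 0.879713
R(D) = exp(−0.000131 × 720) = 0.909992
R(E) = exp(−0.000352 × 720) = 0.776126
R(F) = exp(−0.0000524 × 720) = 0.962975
Series (A and B): 0.740107 × 0.815071 = 0.603240
Series (E and F): 0.776126 × 0.962975 = 0.747390
Parallel (D and [0.747390]): 1 − (1 − 0.909992)(1 − 0.747390) = 0.977263
Series (C and [0.977263]): 0.879713 × 0.977263 = 0.859711
Parallel ([0.603240] and [0.859711]): 1 − (1 − 0.603240)(1 − 0.859711) = 0.9443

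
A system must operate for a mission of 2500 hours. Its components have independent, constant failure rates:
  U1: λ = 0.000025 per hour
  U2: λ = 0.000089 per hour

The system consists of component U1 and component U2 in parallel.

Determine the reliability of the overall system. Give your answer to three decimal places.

0.988

R(U1) = exp(−0.000025 × 2500) = 0.93941
R(U2) = exp(−0.000089 × 2500) = 0.80052
Parallel (U1 and U2): 1 − (1 − 0.93941)(1 − 0.80052) = 0.988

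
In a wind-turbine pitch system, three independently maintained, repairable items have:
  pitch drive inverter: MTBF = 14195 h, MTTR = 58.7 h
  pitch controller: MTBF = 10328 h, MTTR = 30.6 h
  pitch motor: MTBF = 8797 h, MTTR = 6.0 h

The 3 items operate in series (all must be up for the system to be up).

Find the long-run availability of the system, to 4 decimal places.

A(pitch drive inverter) = MTBF/(MTBF+MTTR) = 14195/(14195+58.7) = 0.995882
A(pitch controller) = MTBF/(MTBF+MTTR) = 10328/(10328+30.6) = 0.997046
A(pitch motor) = MTBF/(MTBF+MTTR) = 8797/(8797+6.0) = 0.999318
Series availability: 0.995882 × 0.997046 × 0.999318 = 0.9923

0.9923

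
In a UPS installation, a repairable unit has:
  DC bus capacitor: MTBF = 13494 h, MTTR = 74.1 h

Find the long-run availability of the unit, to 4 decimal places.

0.9945

A(DC bus capacitor) = MTBF/(MTBF+MTTR) = 13494/(13494+74.1) = 0.9945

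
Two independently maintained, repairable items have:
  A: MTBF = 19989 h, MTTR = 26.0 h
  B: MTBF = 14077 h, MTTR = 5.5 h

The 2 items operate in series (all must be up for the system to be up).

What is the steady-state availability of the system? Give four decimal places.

0.9983

A(A) = MTBF/(MTBF+MTTR) = 19989/(19989+26.0) = 0.998701
A(B) = MTBF/(MTBF+MTTR) = 14077/(14077+5.5) = 0.999609
Series availability: 0.998701 × 0.999609 = 0.9983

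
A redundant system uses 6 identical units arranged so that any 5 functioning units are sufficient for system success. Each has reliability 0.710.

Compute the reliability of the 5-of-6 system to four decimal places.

0.4420

R = Σ_{i=5}^{6} C(6,i) p^i (1−p)^{6−i} with p = 0.710
C(6,5)·0.710^5·0.290^1 = 0.313936
C(6,6)·0.710^6·0.290^0 = 0.128100
Sum = 0.4420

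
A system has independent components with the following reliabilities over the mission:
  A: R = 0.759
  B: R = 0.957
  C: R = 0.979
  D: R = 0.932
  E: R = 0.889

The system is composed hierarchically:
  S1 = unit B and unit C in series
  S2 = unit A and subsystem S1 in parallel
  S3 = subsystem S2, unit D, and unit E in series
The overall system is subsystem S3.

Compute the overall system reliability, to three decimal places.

Series (B and C): 0.95700 × 0.97900 = 0.93690
Parallel (A and [0.93690]): 1 − (1 − 0.75900)(1 − 0.93690) = 0.98479
Series ([0.98479], D, and E): 0.98479 × 0.93200 × 0.88900 = 0.816

0.816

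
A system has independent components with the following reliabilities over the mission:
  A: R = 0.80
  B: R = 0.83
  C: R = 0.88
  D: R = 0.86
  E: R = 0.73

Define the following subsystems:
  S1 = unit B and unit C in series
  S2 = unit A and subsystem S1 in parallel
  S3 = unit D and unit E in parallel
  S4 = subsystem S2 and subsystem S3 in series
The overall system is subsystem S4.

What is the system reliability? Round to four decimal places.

0.9103

Series (B and C): 0.830000 × 0.880000 = 0.730400
Parallel (A and [0.730400]): 1 − (1 − 0.800000)(1 − 0.730400) = 0.946080
Parallel (D and E): 1 − (1 − 0.860000)(1 − 0.730000) = 0.962200
Series ([0.946080] and [0.962200]): 0.946080 × 0.962200 = 0.9103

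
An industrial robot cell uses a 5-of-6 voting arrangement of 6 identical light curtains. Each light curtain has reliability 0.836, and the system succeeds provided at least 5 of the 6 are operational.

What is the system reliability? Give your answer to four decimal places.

R = Σ_{i=5}^{6} C(6,i) p^i (1−p)^{6−i} with p = 0.836
C(6,5)·0.836^5·0.164^1 = 0.401815
C(6,6)·0.836^6·0.164^0 = 0.341380
Sum = 0.7432

0.7432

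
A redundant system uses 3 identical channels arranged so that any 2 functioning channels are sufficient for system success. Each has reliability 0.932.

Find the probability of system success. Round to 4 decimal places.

0.9868

R = Σ_{i=2}^{3} C(3,i) p^i (1−p)^{3−i} with p = 0.932
C(3,2)·0.932^2·0.068^1 = 0.177199
C(3,3)·0.932^3·0.068^0 = 0.809558
Sum = 0.9868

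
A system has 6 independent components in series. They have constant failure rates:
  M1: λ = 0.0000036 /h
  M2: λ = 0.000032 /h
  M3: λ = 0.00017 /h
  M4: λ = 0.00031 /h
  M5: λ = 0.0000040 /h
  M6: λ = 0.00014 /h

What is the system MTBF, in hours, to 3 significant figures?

1520

Series of exponential components: λ_sys = Σ λ_i
λ_sys = 0.0000036 + 0.000032 + 0.00017 + 0.00031 + 0.0000040 + 0.00014 = 6.5960e-04 /h
MTBF = 1 / λ_sys = 1520 h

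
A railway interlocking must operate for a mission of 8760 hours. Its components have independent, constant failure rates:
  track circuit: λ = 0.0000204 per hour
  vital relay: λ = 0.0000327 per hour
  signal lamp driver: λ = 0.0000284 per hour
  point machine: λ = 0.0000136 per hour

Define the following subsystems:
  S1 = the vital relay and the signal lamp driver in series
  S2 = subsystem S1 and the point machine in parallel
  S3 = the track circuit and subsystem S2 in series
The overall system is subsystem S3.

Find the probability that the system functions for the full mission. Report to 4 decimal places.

0.7974

R(track circuit) = exp(−0.0000204 × 8760) = 0.836353
R(vital relay) = exp(−0.0000327 × 8760) = 0.750923
R(signal lamp driver) = exp(−0.0000284 × 8760) = 0.779748
R(point machine) = exp(−0.0000136 × 8760) = 0.887687
Series (vital relay and signal lamp driver): 0.750923 × 0.779748 = 0.585531
Parallel ([0.585531] and point machine): 1 − (1 − 0.585531)(1 − 0.887687) = 0.953450
Series (track circuit and [0.953450]): 0.836353 × 0.953450 = 0.7974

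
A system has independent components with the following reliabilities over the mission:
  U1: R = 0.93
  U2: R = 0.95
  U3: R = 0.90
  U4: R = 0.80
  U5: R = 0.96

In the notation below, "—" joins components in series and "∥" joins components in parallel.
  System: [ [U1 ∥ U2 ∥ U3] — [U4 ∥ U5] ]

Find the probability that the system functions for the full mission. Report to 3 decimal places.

0.992

Parallel (U1, U2, and U3): 1 − (1 − 0.93000)(1 − 0.95000)(1 − 0.90000) = 0.99965
Parallel (U4 and U5): 1 − (1 − 0.80000)(1 − 0.96000) = 0.99200
Series ([0.99965] and [0.99200]): 0.99965 × 0.99200 = 0.992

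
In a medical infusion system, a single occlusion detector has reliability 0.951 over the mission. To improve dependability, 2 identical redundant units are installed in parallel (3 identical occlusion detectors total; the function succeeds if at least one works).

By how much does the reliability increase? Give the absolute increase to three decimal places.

R_before = 0.951
R_after = 1 − (1 − 0.951)^3 = 1.000
ΔR = 1.000 − 0.951 = 0.049

0.049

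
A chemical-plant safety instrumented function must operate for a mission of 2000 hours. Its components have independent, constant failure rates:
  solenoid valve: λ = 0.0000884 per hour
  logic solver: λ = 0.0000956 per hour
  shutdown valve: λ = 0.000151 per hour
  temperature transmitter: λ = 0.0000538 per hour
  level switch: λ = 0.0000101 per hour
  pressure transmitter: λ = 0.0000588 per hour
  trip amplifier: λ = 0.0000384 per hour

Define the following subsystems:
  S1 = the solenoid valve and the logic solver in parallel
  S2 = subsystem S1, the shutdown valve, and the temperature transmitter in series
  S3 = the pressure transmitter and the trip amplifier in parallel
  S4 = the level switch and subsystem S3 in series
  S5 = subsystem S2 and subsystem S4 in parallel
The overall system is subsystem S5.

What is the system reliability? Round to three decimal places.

0.990

R(solenoid valve) = exp(−0.0000884 × 2000) = 0.83795
R(logic solver) = exp(−0.0000956 × 2000) = 0.82597
R(shutdown valve) = exp(−0.000151 × 2000) = 0.73934
R(temperature transmitter) = exp(−0.0000538 × 2000) = 0.89799
R(level switch) = exp(−0.0000101 × 2000) = 0.98000
R(pressure transmitter) = exp(−0.0000588 × 2000) = 0.88905
R(trip amplifier) = exp(−0.0000384 × 2000) = 0.92608
Parallel (solenoid valve and logic solver): 1 − (1 − 0.83795)(1 − 0.82597) = 0.97180
Series ([0.97180], shutdown valve, and temperature transmitter): 0.97180 × 0.73934 × 0.89799 = 0.64520
Parallel (pressure transmitter and trip amplifier): 1 − (1 − 0.88905)(1 − 0.92608) = 0.99180
Series (level switch and [0.99180]): 0.98000 × 0.99180 = 0.97196
Parallel ([0.64520] and [0.97196]): 1 − (1 − 0.64520)(1 − 0.97196) = 0.990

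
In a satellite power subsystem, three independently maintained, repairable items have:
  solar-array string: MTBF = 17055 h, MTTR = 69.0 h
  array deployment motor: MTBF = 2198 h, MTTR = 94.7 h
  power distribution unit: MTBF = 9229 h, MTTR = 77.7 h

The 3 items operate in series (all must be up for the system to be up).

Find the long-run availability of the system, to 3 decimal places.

A(solar-array string) = MTBF/(MTBF+MTTR) = 17055/(17055+69.0) = 0.995971
A(array deployment motor) = MTBF/(MTBF+MTTR) = 2198/(2198+94.7) = 0.958695
A(power distribution unit) = MTBF/(MTBF+MTTR) = 9229/(9229+77.7) = 0.991651
Series availability: 0.995971 × 0.958695 × 0.991651 = 0.947

0.947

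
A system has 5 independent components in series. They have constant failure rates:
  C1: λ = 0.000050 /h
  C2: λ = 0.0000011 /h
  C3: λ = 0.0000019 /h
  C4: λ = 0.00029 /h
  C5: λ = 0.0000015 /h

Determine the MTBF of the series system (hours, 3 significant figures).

Series of exponential components: λ_sys = Σ λ_i
λ_sys = 0.000050 + 0.0000011 + 0.0000019 + 0.00029 + 0.0000015 = 3.4450e-04 /h
MTBF = 1 / λ_sys = 2900 h

2900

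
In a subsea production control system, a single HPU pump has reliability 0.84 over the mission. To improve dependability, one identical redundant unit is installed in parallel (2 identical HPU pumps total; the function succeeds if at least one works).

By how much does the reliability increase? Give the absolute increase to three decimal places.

0.134

R_before = 0.84
R_after = 1 − (1 − 0.84)^2 = 0.974
ΔR = 0.974 − 0.84 = 0.134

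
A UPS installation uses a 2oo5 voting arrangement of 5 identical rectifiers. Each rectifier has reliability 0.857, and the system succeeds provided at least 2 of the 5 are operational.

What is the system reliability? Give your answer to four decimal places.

0.9981

R = Σ_{i=2}^{5} C(5,i) p^i (1−p)^{5−i} with p = 0.857
C(5,2)·0.857^2·0.143^3 = 0.021477
C(5,3)·0.857^3·0.143^2 = 0.128711
C(5,4)·0.857^4·0.143^1 = 0.385682
C(5,5)·0.857^5·0.143^0 = 0.462279
Sum = 0.9981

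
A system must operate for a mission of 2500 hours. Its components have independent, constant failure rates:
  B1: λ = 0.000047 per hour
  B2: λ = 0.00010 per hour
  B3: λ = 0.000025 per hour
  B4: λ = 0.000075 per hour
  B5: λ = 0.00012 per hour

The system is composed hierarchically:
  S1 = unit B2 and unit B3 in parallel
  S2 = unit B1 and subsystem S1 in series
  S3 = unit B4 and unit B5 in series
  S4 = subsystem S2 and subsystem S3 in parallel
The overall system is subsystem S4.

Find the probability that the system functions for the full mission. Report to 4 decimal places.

0.9526

R(B1) = exp(−0.000047 × 2500) = 0.889141
R(B2) = exp(−0.00010 × 2500) = 0.778801
R(B3) = exp(−0.000025 × 2500) = 0.939413
R(B4) = exp(−0.000075 × 2500) = 0.829029
R(B5) = exp(−0.00012 × 2500) = 0.740818
Parallel (B2 and B3): 1 − (1 − 0.778801)(1 − 0.939413) = 0.986598
Series (B1 and [0.986598]): 0.889141 × 0.986598 = 0.877225
Series (B4 and B5): 0.829029 × 0.740818 = 0.614160
Parallel ([0.877225] and [0.614160]): 1 − (1 − 0.877225)(1 − 0.614160) = 0.9526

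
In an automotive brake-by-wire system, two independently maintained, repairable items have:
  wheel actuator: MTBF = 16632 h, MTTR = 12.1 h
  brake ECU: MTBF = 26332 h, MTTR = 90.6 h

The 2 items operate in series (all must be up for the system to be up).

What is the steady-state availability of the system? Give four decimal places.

A(wheel actuator) = MTBF/(MTBF+MTTR) = 16632/(16632+12.1) = 0.999273
A(brake ECU) = MTBF/(MTBF+MTTR) = 26332/(26332+90.6) = 0.996571
Series availability: 0.999273 × 0.996571 = 0.9958

0.9958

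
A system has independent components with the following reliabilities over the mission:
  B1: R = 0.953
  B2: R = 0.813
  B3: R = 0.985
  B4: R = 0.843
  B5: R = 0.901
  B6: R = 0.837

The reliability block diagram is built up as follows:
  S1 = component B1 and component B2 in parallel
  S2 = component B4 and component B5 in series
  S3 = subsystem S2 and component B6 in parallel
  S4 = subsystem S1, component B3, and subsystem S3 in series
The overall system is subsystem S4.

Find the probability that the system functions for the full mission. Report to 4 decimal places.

Parallel (B1 and B2): 1 − (1 − 0.953000)(1 − 0.813000) = 0.991211
Series (B4 and B5): 0.843000 × 0.901000 = 0.759543
Parallel ([0.759543] and B6): 1 − (1 − 0.759543)(1 − 0.837000) = 0.960806
Series ([0.991211], B3, and [0.960806]): 0.991211 × 0.985000 × 0.960806 = 0.9381

0.9381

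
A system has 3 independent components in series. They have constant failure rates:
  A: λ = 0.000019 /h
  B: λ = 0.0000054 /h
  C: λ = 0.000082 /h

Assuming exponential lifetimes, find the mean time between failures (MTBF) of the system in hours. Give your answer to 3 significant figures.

Series of exponential components: λ_sys = Σ λ_i
λ_sys = 0.000019 + 0.0000054 + 0.000082 = 1.0640e-04 /h
MTBF = 1 / λ_sys = 9400 h

9400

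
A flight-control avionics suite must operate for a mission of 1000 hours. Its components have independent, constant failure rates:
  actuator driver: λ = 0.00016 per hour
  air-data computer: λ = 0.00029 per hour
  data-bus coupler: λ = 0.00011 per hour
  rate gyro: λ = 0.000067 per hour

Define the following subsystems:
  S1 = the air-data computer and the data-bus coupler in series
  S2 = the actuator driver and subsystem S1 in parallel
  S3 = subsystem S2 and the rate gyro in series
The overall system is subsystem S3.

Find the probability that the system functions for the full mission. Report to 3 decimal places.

R(actuator driver) = exp(−0.00016 × 1000) = 0.85214
R(air-data computer) = exp(−0.00029 × 1000) = 0.74826
R(data-bus coupler) = exp(−0.00011 × 1000) = 0.89583
R(rate gyro) = exp(−0.000067 × 1000) = 0.93520
Series (air-data computer and data-bus coupler): 0.74826 × 0.89583 = 0.67031
Parallel (actuator driver and [0.67031]): 1 − (1 − 0.85214)(1 − 0.67031) = 0.95125
Series ([0.95125] and rate gyro): 0.95125 × 0.93520 = 0.890

0.890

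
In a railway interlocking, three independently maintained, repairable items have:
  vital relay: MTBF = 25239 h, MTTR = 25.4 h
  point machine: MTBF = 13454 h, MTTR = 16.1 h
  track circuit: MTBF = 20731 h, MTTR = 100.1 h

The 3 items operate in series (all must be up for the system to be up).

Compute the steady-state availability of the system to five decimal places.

0.99301

A(vital relay) = MTBF/(MTBF+MTTR) = 25239/(25239+25.4) = 0.998995
A(point machine) = MTBF/(MTBF+MTTR) = 13454/(13454+16.1) = 0.998805
A(track circuit) = MTBF/(MTBF+MTTR) = 20731/(20731+100.1) = 0.995195
Series availability: 0.998995 × 0.998805 × 0.995195 = 0.99301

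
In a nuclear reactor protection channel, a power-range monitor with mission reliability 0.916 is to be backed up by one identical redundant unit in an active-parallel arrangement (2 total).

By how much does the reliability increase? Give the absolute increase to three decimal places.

R_before = 0.916
R_after = 1 − (1 − 0.916)^2 = 0.993
ΔR = 0.993 − 0.916 = 0.077

0.077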